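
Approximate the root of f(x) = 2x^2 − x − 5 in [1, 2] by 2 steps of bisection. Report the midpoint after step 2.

1.75

f(1.5) = -2 < 0, so the root lies in [1.5, 2]
f(1.75) = -0.625 < 0, so the root lies in [1.75, 2]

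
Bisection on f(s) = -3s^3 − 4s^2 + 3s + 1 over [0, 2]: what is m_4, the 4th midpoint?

s = 1 gives f = -3, negative; keep [0, 1]
s = 0.5 gives f = 1.125, positive; keep [0.5, 1]
s = 0.75 gives f = -0.265625, negative; keep [0.5, 0.75]
s = 0.625 gives f = 0.5801, positive; keep [0.625, 0.75]

0.625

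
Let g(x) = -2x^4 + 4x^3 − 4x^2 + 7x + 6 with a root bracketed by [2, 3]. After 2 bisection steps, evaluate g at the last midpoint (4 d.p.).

-4.1953

m = 2.5, g(m) = -17.125 (−); new bracket [2, 2.5]
m = 2.25, g(m) = -4.195312 (−); new bracket [2, 2.25]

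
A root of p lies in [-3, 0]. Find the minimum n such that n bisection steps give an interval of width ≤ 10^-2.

Width after n steps is 3/2^n. Need 2^n ≥ 3/10^-2 = 300.
2^8 = 256 < 300 ≤ 2^9 = 512, so n = 9.

9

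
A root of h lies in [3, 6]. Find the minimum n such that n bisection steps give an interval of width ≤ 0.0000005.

Width after n steps is 3/2^n. Need 2^n ≥ 3/0.0000005 = 6000000.
2^22 = 4194304 < 6000000 ≤ 2^23 = 8388608, so n = 23.

23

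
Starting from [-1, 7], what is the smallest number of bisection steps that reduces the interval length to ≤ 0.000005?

21

Width after n steps is 8/2^n. Need 2^n ≥ 8/0.000005 = 1600000.
2^20 = 1048576 < 1600000 ≤ 2^21 = 2097152, so n = 21.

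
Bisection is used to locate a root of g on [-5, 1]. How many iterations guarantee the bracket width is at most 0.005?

Width after n steps is 6/2^n. Need 2^n ≥ 6/0.005 = 1200.
2^10 = 1024 < 1200 ≤ 2^11 = 2048, so n = 11.

11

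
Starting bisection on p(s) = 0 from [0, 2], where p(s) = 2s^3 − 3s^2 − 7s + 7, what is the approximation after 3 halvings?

s = 1 gives p = -1, negative; keep [0, 1]
s = 0.5 gives p = 3, positive; keep [0.5, 1]
s = 0.75 gives p = 0.90625, positive; keep [0.75, 1]

0.75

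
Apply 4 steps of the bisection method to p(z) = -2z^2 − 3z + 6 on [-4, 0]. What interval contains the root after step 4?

[-2.75, -2.5]

m = -2, p(m) = 4 (+); new bracket [-4, -2]
m = -3, p(m) = -3 (−); new bracket [-3, -2]
m = -2.5, p(m) = 1 (+); new bracket [-3, -2.5]
m = -2.75, p(m) = -0.875 (−); new bracket [-2.75, -2.5]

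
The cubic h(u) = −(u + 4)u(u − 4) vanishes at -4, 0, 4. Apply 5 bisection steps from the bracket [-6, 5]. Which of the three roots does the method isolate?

-4

u = -0.5 gives h = -7.875, negative; keep [-6, -0.5]
u = -3.25 gives h = -17.671875, negative; keep [-6, -3.25]
u = -4.625 gives h = 24.931641, positive; keep [-4.625, -3.25]
u = -3.9375 gives h = -1.9534, negative; keep [-4.625, -3.9375]
u = -4.28125 gives h = 9.9715, positive; keep [-4.28125, -3.9375]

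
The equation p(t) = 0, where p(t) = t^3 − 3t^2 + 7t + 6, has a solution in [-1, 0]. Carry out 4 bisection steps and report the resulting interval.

[-0.6875, -0.625]

p(-0.5) = 1.625 > 0, so the root lies in [-1, -0.5]
p(-0.75) = -1.359375 < 0, so the root lies in [-0.75, -0.5]
p(-0.625) = 0.208984 > 0, so the root lies in [-0.75, -0.625]
p(-0.6875) = -0.5554 < 0, so the root lies in [-0.6875, -0.625]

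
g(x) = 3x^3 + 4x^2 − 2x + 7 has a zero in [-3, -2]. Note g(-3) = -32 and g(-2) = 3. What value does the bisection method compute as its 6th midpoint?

-2.140625

g(-2.5) = -9.875 < 0, so the root lies in [-2.5, -2]
g(-2.25) = -2.421875 < 0, so the root lies in [-2.25, -2]
g(-2.125) = 0.525391 > 0, so the root lies in [-2.25, -2.125]
g(-2.1875) = -0.887 < 0, so the root lies in [-2.1875, -2.125]
g(-2.15625) = -0.1657 < 0, so the root lies in [-2.15625, -2.125]
g(-2.140625) = 0.1836 > 0, so the root lies in [-2.15625, -2.140625]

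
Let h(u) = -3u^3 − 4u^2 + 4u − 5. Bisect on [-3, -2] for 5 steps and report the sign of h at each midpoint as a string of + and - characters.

midpoint -2.5: h = 6.875 > 0 → [-2.5, -2]
midpoint -2.25: h = -0.078125 < 0 → [-2.5, -2.25]
midpoint -2.375: h = 3.126953 > 0 → [-2.375, -2.25]
midpoint -2.3125: h = 1.4587 > 0 → [-2.3125, -2.25]
midpoint -2.28125: h = 0.6742 > 0 → [-2.28125, -2.25]

+-+++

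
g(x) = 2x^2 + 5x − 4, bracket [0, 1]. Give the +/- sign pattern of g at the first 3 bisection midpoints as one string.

midpoint 0.5: g = -1 < 0 → [0.5, 1]
midpoint 0.75: g = 0.875 > 0 → [0.5, 0.75]
midpoint 0.625: g = -0.09375 < 0 → [0.625, 0.75]

-+-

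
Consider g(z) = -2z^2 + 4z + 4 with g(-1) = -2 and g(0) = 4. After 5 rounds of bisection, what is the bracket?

midpoint -0.5: g = 1.5 > 0 → [-1, -0.5]
midpoint -0.75: g = -0.125 < 0 → [-0.75, -0.5]
midpoint -0.625: g = 0.71875 > 0 → [-0.75, -0.625]
midpoint -0.6875: g = 0.3047 > 0 → [-0.75, -0.6875]
midpoint -0.71875: g = 0.0918 > 0 → [-0.75, -0.71875]

[-0.75, -0.71875]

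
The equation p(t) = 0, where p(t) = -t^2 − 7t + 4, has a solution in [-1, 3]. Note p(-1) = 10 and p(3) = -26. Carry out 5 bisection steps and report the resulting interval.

midpoint 1: p = -4 < 0 → [-1, 1]
midpoint 0: p = 4 > 0 → [0, 1]
midpoint 0.5: p = 0.25 > 0 → [0.5, 1]
midpoint 0.75: p = -1.8125 < 0 → [0.5, 0.75]
midpoint 0.625: p = -0.7656 < 0 → [0.5, 0.625]

[0.5, 0.625]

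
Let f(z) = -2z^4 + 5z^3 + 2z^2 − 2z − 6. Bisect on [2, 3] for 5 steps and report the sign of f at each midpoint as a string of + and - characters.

z = 2.5 gives f = 1.5, positive; keep [2.5, 3]
z = 2.75 gives f = -6.773438, negative; keep [2.5, 2.75]
z = 2.625 gives f = -1.990723, negative; keep [2.5, 2.625]
z = 2.5625 gives f = -0.0955, negative; keep [2.5, 2.5625]
z = 2.53125 gives f = 0.7383, positive; keep [2.53125, 2.5625]

+---+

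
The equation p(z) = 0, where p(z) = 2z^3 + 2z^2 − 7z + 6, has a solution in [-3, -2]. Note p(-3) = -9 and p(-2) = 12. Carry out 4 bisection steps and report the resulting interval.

m = -2.5, p(m) = 4.75 (+); new bracket [-3, -2.5]
m = -2.75, p(m) = -1.21875 (−); new bracket [-2.75, -2.5]
m = -2.625, p(m) = 1.980469 (+); new bracket [-2.75, -2.625]
m = -2.6875, p(m) = 0.436 (+); new bracket [-2.75, -2.6875]

[-2.75, -2.6875]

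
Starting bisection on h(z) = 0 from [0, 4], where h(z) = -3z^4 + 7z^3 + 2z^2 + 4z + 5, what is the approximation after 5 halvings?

midpoint 2: h = 29 > 0 → [2, 4]
midpoint 3: h = -19 < 0 → [2, 3]
midpoint 2.5: h = 19.6875 > 0 → [2.5, 3]
midpoint 2.75: h = 5.1289 > 0 → [2.75, 3]
midpoint 2.875: h = -5.5847 < 0 → [2.75, 2.875]

2.875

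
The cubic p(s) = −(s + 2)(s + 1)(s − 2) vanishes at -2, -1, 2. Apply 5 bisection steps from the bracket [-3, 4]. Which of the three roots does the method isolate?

s = 0.5 gives p = 5.625, positive; keep [0.5, 4]
s = 2.25 gives p = -3.453125, negative; keep [0.5, 2.25]
s = 1.375 gives p = 5.009766, positive; keep [1.375, 2.25]
s = 1.8125 gives p = 2.0105, positive; keep [1.8125, 2.25]
s = 2.03125 gives p = -0.3819, negative; keep [1.8125, 2.03125]

2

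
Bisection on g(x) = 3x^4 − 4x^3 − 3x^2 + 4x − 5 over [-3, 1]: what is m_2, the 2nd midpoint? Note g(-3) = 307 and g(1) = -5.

-2

g(-1) = -5 < 0, so the root lies in [-3, -1]
g(-2) = 55 > 0, so the root lies in [-2, -1]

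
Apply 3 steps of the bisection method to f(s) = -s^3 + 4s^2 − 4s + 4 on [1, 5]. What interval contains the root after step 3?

[3, 3.5]

s = 3 gives f = 1, positive; keep [3, 5]
s = 4 gives f = -12, negative; keep [3, 4]
s = 3.5 gives f = -3.875, negative; keep [3, 3.5]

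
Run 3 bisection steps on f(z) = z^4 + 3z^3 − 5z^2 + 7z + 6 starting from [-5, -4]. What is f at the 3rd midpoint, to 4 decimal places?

-5.1853

z = -4.5 gives f = 9.9375, positive; keep [-4.5, -4]
z = -4.25 gives f = -18.105469, negative; keep [-4.5, -4.25]
z = -4.375 gives f = -5.185303, negative; keep [-4.5, -4.375]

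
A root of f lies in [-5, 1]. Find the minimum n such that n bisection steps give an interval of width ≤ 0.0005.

14

Width after n steps is 6/2^n. Need 2^n ≥ 6/0.0005 = 12000.
2^13 = 8192 < 12000 ≤ 2^14 = 16384, so n = 14.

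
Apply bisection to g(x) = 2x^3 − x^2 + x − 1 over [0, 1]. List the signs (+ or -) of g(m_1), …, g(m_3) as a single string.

midpoint 0.5: g = -0.5 < 0 → [0.5, 1]
midpoint 0.75: g = 0.03125 > 0 → [0.5, 0.75]
midpoint 0.625: g = -0.277344 < 0 → [0.625, 0.75]

-+-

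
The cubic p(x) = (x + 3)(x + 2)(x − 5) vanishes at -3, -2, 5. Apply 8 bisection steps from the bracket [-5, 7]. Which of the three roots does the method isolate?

x = 1 gives p = -48, negative; keep [1, 7]
x = 4 gives p = -42, negative; keep [4, 7]
x = 5.5 gives p = 31.875, positive; keep [4, 5.5]
x = 4.75 gives p = -13.0781, negative; keep [4.75, 5.5]
x = 5.125 gives p = 7.2363, positive; keep [4.75, 5.125]
x = 4.9375 gives p = -3.4417, negative; keep [4.9375, 5.125]
x = 5.03125 gives p = 1.7647, positive; keep [4.9375, 5.03125]
x = 4.984375 gives p = -0.8713, negative; keep [4.984375, 5.03125]

5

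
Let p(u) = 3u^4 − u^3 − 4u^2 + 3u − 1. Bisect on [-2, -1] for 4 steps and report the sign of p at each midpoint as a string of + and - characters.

u = -1.5 gives p = 4.0625, positive; keep [-1.5, -1]
u = -1.25 gives p = -1.722656, negative; keep [-1.5, -1.25]
u = -1.375 gives p = 0.635498, positive; keep [-1.375, -1.25]
u = -1.3125 gives p = -0.6645, negative; keep [-1.375, -1.3125]

+-+-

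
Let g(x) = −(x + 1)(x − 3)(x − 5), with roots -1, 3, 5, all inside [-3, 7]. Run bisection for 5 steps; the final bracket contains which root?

midpoint 2: g = -9 < 0 → [-3, 2]
midpoint -0.5: g = -9.625 < 0 → [-3, -0.5]
midpoint -1.75: g = 24.046875 > 0 → [-1.75, -0.5]
midpoint -1.125: g = 3.1582 > 0 → [-1.125, -0.5]
midpoint -0.8125: g = -4.155 < 0 → [-1.125, -0.8125]

-1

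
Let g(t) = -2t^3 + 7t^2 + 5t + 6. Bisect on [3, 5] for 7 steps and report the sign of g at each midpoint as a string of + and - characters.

+-+----

t = 4 gives g = 10, positive; keep [4, 5]
t = 4.5 gives g = -12, negative; keep [4, 4.5]
t = 4.25 gives g = 0.15625, positive; keep [4.25, 4.5]
t = 4.375 gives g = -5.6211, negative; keep [4.25, 4.375]
t = 4.3125 gives g = -2.6587, negative; keep [4.25, 4.3125]
t = 4.28125 gives g = -1.233, negative; keep [4.25, 4.28125]
t = 4.265625 gives g = -0.5338, negative; keep [4.25, 4.265625]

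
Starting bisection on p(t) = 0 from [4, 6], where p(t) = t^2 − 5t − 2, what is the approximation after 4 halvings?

5.375

midpoint 5: p = -2 < 0 → [5, 6]
midpoint 5.5: p = 0.75 > 0 → [5, 5.5]
midpoint 5.25: p = -0.6875 < 0 → [5.25, 5.5]
midpoint 5.375: p = 0.0156 > 0 → [5.25, 5.375]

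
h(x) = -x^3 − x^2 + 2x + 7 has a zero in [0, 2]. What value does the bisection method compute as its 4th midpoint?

h(1) = 7 > 0, so the root lies in [1, 2]
h(1.5) = 4.375 > 0, so the root lies in [1.5, 2]
h(1.75) = 2.078125 > 0, so the root lies in [1.75, 2]
h(1.875) = 0.6426 > 0, so the root lies in [1.875, 2]

1.875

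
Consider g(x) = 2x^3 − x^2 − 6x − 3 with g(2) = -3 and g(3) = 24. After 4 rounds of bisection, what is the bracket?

m = 2.5, g(m) = 7 (+); new bracket [2, 2.5]
m = 2.25, g(m) = 1.21875 (+); new bracket [2, 2.25]
m = 2.125, g(m) = -1.074219 (−); new bracket [2.125, 2.25]
m = 2.1875, g(m) = 0.0249 (+); new bracket [2.125, 2.1875]

[2.125, 2.1875]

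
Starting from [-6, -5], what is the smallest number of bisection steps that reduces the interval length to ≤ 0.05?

Width after n steps is 1/2^n. Need 2^n ≥ 1/0.05 = 20.
2^4 = 16 < 20 ≤ 2^5 = 32, so n = 5.

5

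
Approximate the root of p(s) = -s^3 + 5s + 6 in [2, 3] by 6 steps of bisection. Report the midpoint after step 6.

s = 2.5 gives p = 2.875, positive; keep [2.5, 3]
s = 2.75 gives p = -1.046875, negative; keep [2.5, 2.75]
s = 2.625 gives p = 1.037109, positive; keep [2.625, 2.75]
s = 2.6875 gives p = 0.0266, positive; keep [2.6875, 2.75]
s = 2.71875 gives p = -0.5022, negative; keep [2.6875, 2.71875]
s = 2.703125 gives p = -0.2358, negative; keep [2.6875, 2.703125]

2.703125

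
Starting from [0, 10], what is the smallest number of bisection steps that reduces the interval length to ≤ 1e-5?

20

Width after n steps is 10/2^n. Need 2^n ≥ 10/1e-5 = 1000000.
2^19 = 524288 < 1000000 ≤ 2^20 = 1048576, so n = 20.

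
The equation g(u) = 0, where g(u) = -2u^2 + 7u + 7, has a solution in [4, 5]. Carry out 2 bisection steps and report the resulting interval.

u = 4.5 gives g = -2, negative; keep [4, 4.5]
u = 4.25 gives g = 0.625, positive; keep [4.25, 4.5]

[4.25, 4.5]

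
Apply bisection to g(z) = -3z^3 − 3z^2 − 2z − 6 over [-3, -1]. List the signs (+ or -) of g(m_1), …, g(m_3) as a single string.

g(-2) = 10 > 0, so the root lies in [-2, -1]
g(-1.5) = 0.375 > 0, so the root lies in [-1.5, -1]
g(-1.25) = -2.328125 < 0, so the root lies in [-1.5, -1.25]

++-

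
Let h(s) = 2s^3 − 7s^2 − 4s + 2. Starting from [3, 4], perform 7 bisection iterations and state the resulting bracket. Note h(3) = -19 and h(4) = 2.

[3.9375, 3.9453125]

s = 3.5 gives h = -12, negative; keep [3.5, 4]
s = 3.75 gives h = -5.96875, negative; keep [3.75, 4]
s = 3.875 gives h = -2.238281, negative; keep [3.875, 4]
s = 3.9375 gives h = -0.1841, negative; keep [3.9375, 4]
s = 3.96875 gives h = 0.8915, positive; keep [3.9375, 3.96875]
s = 3.953125 gives h = 0.3496, positive; keep [3.9375, 3.953125]
s = 3.9453125 gives h = 0.0818, positive; keep [3.9375, 3.9453125]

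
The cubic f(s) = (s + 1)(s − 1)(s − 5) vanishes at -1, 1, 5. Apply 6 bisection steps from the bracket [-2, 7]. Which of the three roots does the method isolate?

5

f(2.5) = -13.125 < 0, so the root lies in [2.5, 7]
f(4.75) = -5.390625 < 0, so the root lies in [4.75, 7]
f(5.875) = 29.326172 > 0, so the root lies in [4.75, 5.875]
f(5.3125) = 8.5071 > 0, so the root lies in [4.75, 5.3125]
f(5.03125) = 0.7598 > 0, so the root lies in [4.75, 5.03125]
f(4.890625) = -2.5067 < 0, so the root lies in [4.890625, 5.03125]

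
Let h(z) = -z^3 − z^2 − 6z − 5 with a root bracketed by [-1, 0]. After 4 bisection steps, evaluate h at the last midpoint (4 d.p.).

-0.2488

midpoint -0.5: h = -2.125 < 0 → [-1, -0.5]
midpoint -0.75: h = -0.640625 < 0 → [-1, -0.75]
midpoint -0.875: h = 0.154297 > 0 → [-0.875, -0.75]
midpoint -0.8125: h = -0.2488 < 0 → [-0.875, -0.8125]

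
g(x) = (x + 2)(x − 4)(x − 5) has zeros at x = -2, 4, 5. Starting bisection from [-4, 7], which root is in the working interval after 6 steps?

-2

midpoint 1.5: g = 30.625 > 0 → [-4, 1.5]
midpoint -1.25: g = 24.609375 > 0 → [-4, -1.25]
midpoint -2.625: g = -31.572266 < 0 → [-2.625, -1.25]
midpoint -1.9375: g = 2.5745 > 0 → [-2.625, -1.9375]
midpoint -2.28125: g = -12.8631 < 0 → [-2.28125, -1.9375]
midpoint -2.109375: g = -4.7506 < 0 → [-2.109375, -1.9375]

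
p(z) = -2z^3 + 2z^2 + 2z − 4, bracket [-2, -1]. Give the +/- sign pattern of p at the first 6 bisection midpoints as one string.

z = -1.5 gives p = 4.25, positive; keep [-1.5, -1]
z = -1.25 gives p = 0.53125, positive; keep [-1.25, -1]
z = -1.125 gives p = -0.871094, negative; keep [-1.25, -1.125]
z = -1.1875 gives p = -0.2056, negative; keep [-1.25, -1.1875]
z = -1.21875 gives p = 0.1537, positive; keep [-1.21875, -1.1875]
z = -1.203125 gives p = -0.0282, negative; keep [-1.21875, -1.203125]

++--+-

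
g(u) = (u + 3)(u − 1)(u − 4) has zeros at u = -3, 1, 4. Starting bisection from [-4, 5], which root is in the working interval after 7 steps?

g(0.5) = 6.125 > 0, so the root lies in [-4, 0.5]
g(-1.75) = 19.765625 > 0, so the root lies in [-4, -1.75]
g(-2.875) = 3.330078 > 0, so the root lies in [-4, -2.875]
g(-3.4375) = -14.4392 < 0, so the root lies in [-3.4375, -2.875]
g(-3.15625) = -4.6474 < 0, so the root lies in [-3.15625, -2.875]
g(-3.015625) = -0.4402 < 0, so the root lies in [-3.015625, -2.875]
g(-2.9453125) = 1.4985 > 0, so the root lies in [-3.015625, -2.9453125]

-3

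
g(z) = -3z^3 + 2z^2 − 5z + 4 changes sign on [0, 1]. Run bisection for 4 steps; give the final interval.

[0.75, 0.8125]

g(0.5) = 1.625 > 0, so the root lies in [0.5, 1]
g(0.75) = 0.109375 > 0, so the root lies in [0.75, 1]
g(0.875) = -0.853516 < 0, so the root lies in [0.75, 0.875]
g(0.8125) = -0.3513 < 0, so the root lies in [0.75, 0.8125]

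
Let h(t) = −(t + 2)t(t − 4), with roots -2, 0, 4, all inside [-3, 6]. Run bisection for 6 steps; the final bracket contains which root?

4

t = 1.5 gives h = 13.125, positive; keep [1.5, 6]
t = 3.75 gives h = 5.390625, positive; keep [3.75, 6]
t = 4.875 gives h = -29.326172, negative; keep [3.75, 4.875]
t = 4.3125 gives h = -8.5071, negative; keep [3.75, 4.3125]
t = 4.03125 gives h = -0.7598, negative; keep [3.75, 4.03125]
t = 3.890625 gives h = 2.5067, positive; keep [3.890625, 4.03125]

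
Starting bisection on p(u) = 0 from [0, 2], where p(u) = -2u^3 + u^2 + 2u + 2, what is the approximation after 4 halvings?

p(1) = 3 > 0, so the root lies in [1, 2]
p(1.5) = 0.5 > 0, so the root lies in [1.5, 2]
p(1.75) = -2.15625 < 0, so the root lies in [1.5, 1.75]
p(1.625) = -0.6914 < 0, so the root lies in [1.5, 1.625]

1.625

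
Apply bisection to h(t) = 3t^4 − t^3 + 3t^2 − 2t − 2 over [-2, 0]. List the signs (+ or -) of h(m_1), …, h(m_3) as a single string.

++-

h(-1) = 7 > 0, so the root lies in [-1, 0]
h(-0.5) = 0.0625 > 0, so the root lies in [-0.5, 0]
h(-0.25) = -1.285156 < 0, so the root lies in [-0.5, -0.25]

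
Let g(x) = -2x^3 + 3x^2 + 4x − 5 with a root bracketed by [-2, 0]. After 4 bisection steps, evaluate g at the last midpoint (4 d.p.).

0.3711

midpoint -1: g = -4 < 0 → [-2, -1]
midpoint -1.5: g = 2.5 > 0 → [-1.5, -1]
midpoint -1.25: g = -1.40625 < 0 → [-1.5, -1.25]
midpoint -1.375: g = 0.3711 > 0 → [-1.375, -1.25]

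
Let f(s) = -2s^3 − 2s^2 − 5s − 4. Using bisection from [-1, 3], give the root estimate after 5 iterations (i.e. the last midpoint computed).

f(1) = -13 < 0, so the root lies in [-1, 1]
f(0) = -4 < 0, so the root lies in [-1, 0]
f(-0.5) = -1.75 < 0, so the root lies in [-1, -0.5]
f(-0.75) = -0.5312 < 0, so the root lies in [-1, -0.75]
f(-0.875) = 0.1836 > 0, so the root lies in [-0.875, -0.75]

-0.875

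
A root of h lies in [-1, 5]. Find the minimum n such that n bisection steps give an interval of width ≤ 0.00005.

Width after n steps is 6/2^n. Need 2^n ≥ 6/0.00005 = 120000.
2^16 = 65536 < 120000 ≤ 2^17 = 131072, so n = 17.

17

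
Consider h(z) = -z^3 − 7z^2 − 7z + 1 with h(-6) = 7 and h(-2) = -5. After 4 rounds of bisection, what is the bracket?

h(-4) = -19 < 0, so the root lies in [-6, -4]
h(-5) = -14 < 0, so the root lies in [-6, -5]
h(-5.5) = -5.875 < 0, so the root lies in [-6, -5.5]
h(-5.75) = -0.0781 < 0, so the root lies in [-6, -5.75]

[-6, -5.75]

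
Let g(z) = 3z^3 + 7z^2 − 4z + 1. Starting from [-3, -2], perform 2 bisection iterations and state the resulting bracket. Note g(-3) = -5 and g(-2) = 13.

midpoint -2.5: g = 7.875 > 0 → [-3, -2.5]
midpoint -2.75: g = 2.546875 > 0 → [-3, -2.75]

[-3, -2.75]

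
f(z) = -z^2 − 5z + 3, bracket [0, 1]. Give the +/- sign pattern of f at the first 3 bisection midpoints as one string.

z = 0.5 gives f = 0.25, positive; keep [0.5, 1]
z = 0.75 gives f = -1.3125, negative; keep [0.5, 0.75]
z = 0.625 gives f = -0.515625, negative; keep [0.5, 0.625]

+--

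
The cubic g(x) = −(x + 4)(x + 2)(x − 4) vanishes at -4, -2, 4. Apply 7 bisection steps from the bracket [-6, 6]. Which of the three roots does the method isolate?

midpoint 0: g = 32 > 0 → [0, 6]
midpoint 3: g = 35 > 0 → [3, 6]
midpoint 4.5: g = -27.625 < 0 → [3, 4.5]
midpoint 3.75: g = 11.1406 > 0 → [3.75, 4.5]
midpoint 4.125: g = -6.2207 < 0 → [3.75, 4.125]
midpoint 3.9375: g = 2.9456 > 0 → [3.9375, 4.125]
midpoint 4.03125: g = -1.5137 < 0 → [3.9375, 4.03125]

4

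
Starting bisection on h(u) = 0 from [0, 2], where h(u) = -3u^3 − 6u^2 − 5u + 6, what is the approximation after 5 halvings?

0.5625

midpoint 1: h = -8 < 0 → [0, 1]
midpoint 0.5: h = 1.625 > 0 → [0.5, 1]
midpoint 0.75: h = -2.390625 < 0 → [0.5, 0.75]
midpoint 0.625: h = -0.2012 < 0 → [0.5, 0.625]
midpoint 0.5625: h = 0.7551 > 0 → [0.5625, 0.625]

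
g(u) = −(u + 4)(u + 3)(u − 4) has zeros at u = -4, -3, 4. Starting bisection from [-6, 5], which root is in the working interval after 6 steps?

4

midpoint -0.5: g = 39.375 > 0 → [-0.5, 5]
midpoint 2.25: g = 57.421875 > 0 → [2.25, 5]
midpoint 3.625: g = 18.943359 > 0 → [3.625, 5]
midpoint 4.3125: g = -18.9954 < 0 → [3.625, 4.3125]
midpoint 3.96875: g = 1.7354 > 0 → [3.96875, 4.3125]
midpoint 4.140625: g = -8.1744 < 0 → [3.96875, 4.140625]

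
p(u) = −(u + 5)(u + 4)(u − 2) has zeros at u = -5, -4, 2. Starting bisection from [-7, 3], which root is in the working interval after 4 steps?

2

m = -2, p(m) = 24 (+); new bracket [-2, 3]
m = 0.5, p(m) = 37.125 (+); new bracket [0.5, 3]
m = 1.75, p(m) = 9.703125 (+); new bracket [1.75, 3]
m = 2.375, p(m) = -17.6309 (−); new bracket [1.75, 2.375]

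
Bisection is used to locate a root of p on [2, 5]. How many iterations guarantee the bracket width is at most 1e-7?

Width after n steps is 3/2^n. Need 2^n ≥ 3/1e-7 = 30000000.
2^24 = 16777216 < 30000000 ≤ 2^25 = 33554432, so n = 25.

25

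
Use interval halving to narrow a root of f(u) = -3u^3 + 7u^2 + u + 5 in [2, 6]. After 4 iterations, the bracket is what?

midpoint 4: f = -71 < 0 → [2, 4]
midpoint 3: f = -10 < 0 → [2, 3]
midpoint 2.5: f = 4.375 > 0 → [2.5, 3]
midpoint 2.75: f = -1.7031 < 0 → [2.5, 2.75]

[2.5, 2.75]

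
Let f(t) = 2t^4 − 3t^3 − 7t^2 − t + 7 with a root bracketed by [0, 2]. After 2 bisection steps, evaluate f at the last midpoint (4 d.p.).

4.5000

f(1) = -2 < 0, so the root lies in [0, 1]
f(0.5) = 4.5 > 0, so the root lies in [0.5, 1]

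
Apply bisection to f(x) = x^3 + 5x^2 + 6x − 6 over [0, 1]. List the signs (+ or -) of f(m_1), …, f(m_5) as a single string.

x = 0.5 gives f = -1.625, negative; keep [0.5, 1]
x = 0.75 gives f = 1.734375, positive; keep [0.5, 0.75]
x = 0.625 gives f = -0.052734, negative; keep [0.625, 0.75]
x = 0.6875 gives f = 0.8132, positive; keep [0.625, 0.6875]
x = 0.65625 gives f = 0.3734, positive; keep [0.625, 0.65625]

-+-++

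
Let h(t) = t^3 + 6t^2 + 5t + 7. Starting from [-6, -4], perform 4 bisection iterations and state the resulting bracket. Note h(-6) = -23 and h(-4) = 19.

[-5.375, -5.25]

h(-5) = 7 > 0, so the root lies in [-6, -5]
h(-5.5) = -5.375 < 0, so the root lies in [-5.5, -5]
h(-5.25) = 1.421875 > 0, so the root lies in [-5.5, -5.25]
h(-5.375) = -1.8184 < 0, so the root lies in [-5.375, -5.25]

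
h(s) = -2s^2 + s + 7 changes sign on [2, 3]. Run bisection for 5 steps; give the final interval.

[2.125, 2.15625]

midpoint 2.5: h = -3 < 0 → [2, 2.5]
midpoint 2.25: h = -0.875 < 0 → [2, 2.25]
midpoint 2.125: h = 0.09375 > 0 → [2.125, 2.25]
midpoint 2.1875: h = -0.3828 < 0 → [2.125, 2.1875]
midpoint 2.15625: h = -0.1426 < 0 → [2.125, 2.15625]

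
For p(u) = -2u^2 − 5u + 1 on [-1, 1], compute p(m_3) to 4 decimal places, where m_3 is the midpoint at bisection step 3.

-0.3750

midpoint 0: p = 1 > 0 → [0, 1]
midpoint 0.5: p = -2 < 0 → [0, 0.5]
midpoint 0.25: p = -0.375 < 0 → [0, 0.25]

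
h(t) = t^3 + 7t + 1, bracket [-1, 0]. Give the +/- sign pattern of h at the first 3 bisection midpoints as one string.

--+

t = -0.5 gives h = -2.625, negative; keep [-0.5, 0]
t = -0.25 gives h = -0.765625, negative; keep [-0.25, 0]
t = -0.125 gives h = 0.123047, positive; keep [-0.25, -0.125]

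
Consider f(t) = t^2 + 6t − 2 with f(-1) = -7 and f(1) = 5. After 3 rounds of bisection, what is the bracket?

f(0) = -2 < 0, so the root lies in [0, 1]
f(0.5) = 1.25 > 0, so the root lies in [0, 0.5]
f(0.25) = -0.4375 < 0, so the root lies in [0.25, 0.5]

[0.25, 0.5]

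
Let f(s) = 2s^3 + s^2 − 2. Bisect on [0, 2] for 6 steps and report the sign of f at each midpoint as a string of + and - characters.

+--+--

f(1) = 1 > 0, so the root lies in [0, 1]
f(0.5) = -1.5 < 0, so the root lies in [0.5, 1]
f(0.75) = -0.59375 < 0, so the root lies in [0.75, 1]
f(0.875) = 0.1055 > 0, so the root lies in [0.75, 0.875]
f(0.8125) = -0.2671 < 0, so the root lies in [0.8125, 0.875]
f(0.84375) = -0.0867 < 0, so the root lies in [0.84375, 0.875]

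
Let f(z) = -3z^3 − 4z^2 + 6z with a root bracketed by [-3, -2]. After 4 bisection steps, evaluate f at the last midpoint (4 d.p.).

f(-2.5) = 6.875 > 0, so the root lies in [-2.5, -2]
f(-2.25) = 0.421875 > 0, so the root lies in [-2.25, -2]
f(-2.125) = -2.025391 < 0, so the root lies in [-2.25, -2.125]
f(-2.1875) = -0.863 < 0, so the root lies in [-2.25, -2.1875]

-0.8630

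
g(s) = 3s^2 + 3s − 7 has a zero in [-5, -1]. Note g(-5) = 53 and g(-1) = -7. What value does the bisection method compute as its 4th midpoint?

-2.25

s = -3 gives g = 11, positive; keep [-3, -1]
s = -2 gives g = -1, negative; keep [-3, -2]
s = -2.5 gives g = 4.25, positive; keep [-2.5, -2]
s = -2.25 gives g = 1.4375, positive; keep [-2.25, -2]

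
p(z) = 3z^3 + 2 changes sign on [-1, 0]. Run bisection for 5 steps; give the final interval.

[-0.875, -0.84375]

z = -0.5 gives p = 1.625, positive; keep [-1, -0.5]
z = -0.75 gives p = 0.734375, positive; keep [-1, -0.75]
z = -0.875 gives p = -0.009766, negative; keep [-0.875, -0.75]
z = -0.8125 gives p = 0.3909, positive; keep [-0.875, -0.8125]
z = -0.84375 gives p = 0.198, positive; keep [-0.875, -0.84375]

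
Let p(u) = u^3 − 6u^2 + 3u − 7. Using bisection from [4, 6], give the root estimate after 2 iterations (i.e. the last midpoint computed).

p(5) = -17 < 0, so the root lies in [5, 6]
p(5.5) = -5.625 < 0, so the root lies in [5.5, 6]

5.5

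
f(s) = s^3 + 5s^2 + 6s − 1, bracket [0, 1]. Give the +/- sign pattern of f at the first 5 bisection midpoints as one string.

f(0.5) = 3.375 > 0, so the root lies in [0, 0.5]
f(0.25) = 0.828125 > 0, so the root lies in [0, 0.25]
f(0.125) = -0.169922 < 0, so the root lies in [0.125, 0.25]
f(0.1875) = 0.3074 > 0, so the root lies in [0.125, 0.1875]
f(0.15625) = 0.0634 > 0, so the root lies in [0.125, 0.15625]

++-++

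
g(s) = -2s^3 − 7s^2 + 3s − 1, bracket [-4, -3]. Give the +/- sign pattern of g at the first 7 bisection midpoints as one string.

---+-+-

midpoint -3.5: g = -11.5 < 0 → [-4, -3.5]
midpoint -3.75: g = -5.21875 < 0 → [-4, -3.75]
midpoint -3.875: g = -1.363281 < 0 → [-4, -3.875]
midpoint -3.9375: g = 0.7534 > 0 → [-3.9375, -3.875]
midpoint -3.90625: g = -0.321 < 0 → [-3.9375, -3.90625]
midpoint -3.921875: g = 0.2122 > 0 → [-3.921875, -3.90625]
midpoint -3.9140625: g = -0.0554 < 0 → [-3.921875, -3.9140625]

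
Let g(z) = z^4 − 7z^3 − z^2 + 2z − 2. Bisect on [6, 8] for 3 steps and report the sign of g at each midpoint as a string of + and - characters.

g(7) = -37 < 0, so the root lies in [7, 8]
g(7.5) = 167.6875 > 0, so the root lies in [7, 7.5]
g(7.25) = 55.207031 > 0, so the root lies in [7, 7.25]

-++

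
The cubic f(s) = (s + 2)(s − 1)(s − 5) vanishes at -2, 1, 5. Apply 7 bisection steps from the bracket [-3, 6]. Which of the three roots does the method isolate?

5

m = 1.5, f(m) = -6.125 (−); new bracket [1.5, 6]
m = 3.75, f(m) = -19.765625 (−); new bracket [3.75, 6]
m = 4.875, f(m) = -3.330078 (−); new bracket [4.875, 6]
m = 5.4375, f(m) = 14.4392 (+); new bracket [4.875, 5.4375]
m = 5.15625, f(m) = 4.6474 (+); new bracket [4.875, 5.15625]
m = 5.015625, f(m) = 0.4402 (+); new bracket [4.875, 5.015625]
m = 4.9453125, f(m) = -1.4985 (−); new bracket [4.9453125, 5.015625]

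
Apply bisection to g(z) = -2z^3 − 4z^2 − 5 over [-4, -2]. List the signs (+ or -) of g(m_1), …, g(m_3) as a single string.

m = -3, g(m) = 13 (+); new bracket [-3, -2]
m = -2.5, g(m) = 1.25 (+); new bracket [-2.5, -2]
m = -2.25, g(m) = -2.46875 (−); new bracket [-2.5, -2.25]

++-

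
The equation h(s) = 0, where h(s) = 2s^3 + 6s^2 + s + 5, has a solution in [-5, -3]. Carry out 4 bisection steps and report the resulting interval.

[-3.125, -3]

s = -4 gives h = -31, negative; keep [-4, -3]
s = -3.5 gives h = -10.75, negative; keep [-3.5, -3]
s = -3.25 gives h = -3.53125, negative; keep [-3.25, -3]
s = -3.125 gives h = -0.5664, negative; keep [-3.125, -3]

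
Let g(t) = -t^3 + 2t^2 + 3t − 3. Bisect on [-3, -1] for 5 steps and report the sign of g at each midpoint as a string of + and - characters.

++---

midpoint -2: g = 7 > 0 → [-2, -1]
midpoint -1.5: g = 0.375 > 0 → [-1.5, -1]
midpoint -1.25: g = -1.671875 < 0 → [-1.5, -1.25]
midpoint -1.375: g = -0.7441 < 0 → [-1.5, -1.375]
midpoint -1.4375: g = -0.2092 < 0 → [-1.5, -1.4375]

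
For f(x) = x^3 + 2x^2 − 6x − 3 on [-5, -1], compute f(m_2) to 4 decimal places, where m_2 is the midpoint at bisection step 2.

m = -3, f(m) = 6 (+); new bracket [-5, -3]
m = -4, f(m) = -11 (−); new bracket [-4, -3]

-11.0000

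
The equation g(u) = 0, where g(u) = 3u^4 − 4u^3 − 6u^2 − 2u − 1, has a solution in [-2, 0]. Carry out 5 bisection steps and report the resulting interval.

g(-1) = 2 > 0, so the root lies in [-1, 0]
g(-0.5) = -0.8125 < 0, so the root lies in [-1, -0.5]
g(-0.75) = -0.238281 < 0, so the root lies in [-1, -0.75]
g(-0.875) = 0.5945 > 0, so the root lies in [-0.875, -0.75]
g(-0.8125) = 0.117 > 0, so the root lies in [-0.8125, -0.75]

[-0.8125, -0.75]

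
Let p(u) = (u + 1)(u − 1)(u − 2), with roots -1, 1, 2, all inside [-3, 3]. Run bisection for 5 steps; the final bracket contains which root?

p(0) = 2 > 0, so the root lies in [-3, 0]
p(-1.5) = -4.375 < 0, so the root lies in [-1.5, 0]
p(-0.75) = 1.203125 > 0, so the root lies in [-1.5, -0.75]
p(-1.125) = -0.8301 < 0, so the root lies in [-1.125, -0.75]
p(-0.9375) = 0.3557 > 0, so the root lies in [-1.125, -0.9375]

-1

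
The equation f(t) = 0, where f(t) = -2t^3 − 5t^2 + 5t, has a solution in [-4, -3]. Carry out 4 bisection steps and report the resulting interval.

[-3.3125, -3.25]

t = -3.5 gives f = 7, positive; keep [-3.5, -3]
t = -3.25 gives f = -0.40625, negative; keep [-3.5, -3.25]
t = -3.375 gives f = 3.058594, positive; keep [-3.375, -3.25]
t = -3.3125 gives f = 1.2681, positive; keep [-3.3125, -3.25]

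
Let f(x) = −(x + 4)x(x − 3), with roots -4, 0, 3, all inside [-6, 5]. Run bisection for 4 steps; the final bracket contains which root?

-4

f(-0.5) = -6.125 < 0, so the root lies in [-6, -0.5]
f(-3.25) = -15.234375 < 0, so the root lies in [-6, -3.25]
f(-4.625) = 22.041016 > 0, so the root lies in [-4.625, -3.25]
f(-3.9375) = -1.7073 < 0, so the root lies in [-4.625, -3.9375]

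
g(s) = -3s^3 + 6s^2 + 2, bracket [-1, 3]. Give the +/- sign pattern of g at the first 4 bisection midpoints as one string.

m = 1, g(m) = 5 (+); new bracket [1, 3]
m = 2, g(m) = 2 (+); new bracket [2, 3]
m = 2.5, g(m) = -7.375 (−); new bracket [2, 2.5]
m = 2.25, g(m) = -1.7969 (−); new bracket [2, 2.25]

++--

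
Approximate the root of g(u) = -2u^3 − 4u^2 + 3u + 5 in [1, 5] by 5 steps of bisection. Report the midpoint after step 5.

1.125

g(3) = -76 < 0, so the root lies in [1, 3]
g(2) = -21 < 0, so the root lies in [1, 2]
g(1.5) = -6.25 < 0, so the root lies in [1, 1.5]
g(1.25) = -1.4062 < 0, so the root lies in [1, 1.25]
g(1.125) = 0.4648 > 0, so the root lies in [1.125, 1.25]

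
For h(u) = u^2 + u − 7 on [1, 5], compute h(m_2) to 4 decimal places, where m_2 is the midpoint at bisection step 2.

-1.0000

u = 3 gives h = 5, positive; keep [1, 3]
u = 2 gives h = -1, negative; keep [2, 3]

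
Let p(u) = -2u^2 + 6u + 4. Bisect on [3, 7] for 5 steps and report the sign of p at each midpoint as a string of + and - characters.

--+--

midpoint 5: p = -16 < 0 → [3, 5]
midpoint 4: p = -4 < 0 → [3, 4]
midpoint 3.5: p = 0.5 > 0 → [3.5, 4]
midpoint 3.75: p = -1.625 < 0 → [3.5, 3.75]
midpoint 3.625: p = -0.5312 < 0 → [3.5, 3.625]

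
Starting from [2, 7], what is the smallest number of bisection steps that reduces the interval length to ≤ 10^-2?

Width after n steps is 5/2^n. Need 2^n ≥ 5/10^-2 = 500.
2^8 = 256 < 500 ≤ 2^9 = 512, so n = 9.

9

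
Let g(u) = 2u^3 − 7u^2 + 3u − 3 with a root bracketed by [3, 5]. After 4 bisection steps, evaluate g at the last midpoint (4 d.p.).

-0.9492

g(4) = 25 > 0, so the root lies in [3, 4]
g(3.5) = 7.5 > 0, so the root lies in [3, 3.5]
g(3.25) = 1.46875 > 0, so the root lies in [3, 3.25]
g(3.125) = -0.9492 < 0, so the root lies in [3.125, 3.25]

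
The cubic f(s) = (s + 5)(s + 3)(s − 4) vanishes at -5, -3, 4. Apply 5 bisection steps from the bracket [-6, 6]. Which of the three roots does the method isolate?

4

s = 0 gives f = -60, negative; keep [0, 6]
s = 3 gives f = -48, negative; keep [3, 6]
s = 4.5 gives f = 35.625, positive; keep [3, 4.5]
s = 3.75 gives f = -14.7656, negative; keep [3.75, 4.5]
s = 4.125 gives f = 8.127, positive; keep [3.75, 4.125]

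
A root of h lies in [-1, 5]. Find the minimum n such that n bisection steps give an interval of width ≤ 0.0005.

Width after n steps is 6/2^n. Need 2^n ≥ 6/0.0005 = 12000.
2^13 = 8192 < 12000 ≤ 2^14 = 16384, so n = 14.

14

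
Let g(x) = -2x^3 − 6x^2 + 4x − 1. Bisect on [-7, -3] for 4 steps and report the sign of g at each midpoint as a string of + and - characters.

g(-5) = 79 > 0, so the root lies in [-5, -3]
g(-4) = 15 > 0, so the root lies in [-4, -3]
g(-3.5) = -2.75 < 0, so the root lies in [-4, -3.5]
g(-3.75) = 5.0938 > 0, so the root lies in [-3.75, -3.5]

++-+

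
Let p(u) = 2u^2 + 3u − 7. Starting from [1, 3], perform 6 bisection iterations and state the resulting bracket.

m = 2, p(m) = 7 (+); new bracket [1, 2]
m = 1.5, p(m) = 2 (+); new bracket [1, 1.5]
m = 1.25, p(m) = -0.125 (−); new bracket [1.25, 1.5]
m = 1.375, p(m) = 0.9062 (+); new bracket [1.25, 1.375]
m = 1.3125, p(m) = 0.3828 (+); new bracket [1.25, 1.3125]
m = 1.28125, p(m) = 0.127 (+); new bracket [1.25, 1.28125]

[1.25, 1.28125]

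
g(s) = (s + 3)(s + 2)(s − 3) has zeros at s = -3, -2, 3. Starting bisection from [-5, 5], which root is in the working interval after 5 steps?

s = 0 gives g = -18, negative; keep [0, 5]
s = 2.5 gives g = -12.375, negative; keep [2.5, 5]
s = 3.75 gives g = 29.109375, positive; keep [2.5, 3.75]
s = 3.125 gives g = 3.9238, positive; keep [2.5, 3.125]
s = 2.8125 gives g = -5.2449, negative; keep [2.8125, 3.125]

3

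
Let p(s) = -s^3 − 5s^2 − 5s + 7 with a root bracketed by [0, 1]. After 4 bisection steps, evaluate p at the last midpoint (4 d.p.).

-0.8997

midpoint 0.5: p = 3.125 > 0 → [0.5, 1]
midpoint 0.75: p = 0.015625 > 0 → [0.75, 1]
midpoint 0.875: p = -1.873047 < 0 → [0.75, 0.875]
midpoint 0.8125: p = -0.8997 < 0 → [0.75, 0.8125]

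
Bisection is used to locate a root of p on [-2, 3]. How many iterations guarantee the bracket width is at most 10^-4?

Width after n steps is 5/2^n. Need 2^n ≥ 5/10^-4 = 50000.
2^15 = 32768 < 50000 ≤ 2^16 = 65536, so n = 16.

16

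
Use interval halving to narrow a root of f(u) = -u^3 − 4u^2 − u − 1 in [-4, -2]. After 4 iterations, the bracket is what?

midpoint -3: f = -7 < 0 → [-4, -3]
midpoint -3.5: f = -3.625 < 0 → [-4, -3.5]
midpoint -3.75: f = -0.765625 < 0 → [-4, -3.75]
midpoint -3.875: f = 0.998 > 0 → [-3.875, -3.75]

[-3.875, -3.75]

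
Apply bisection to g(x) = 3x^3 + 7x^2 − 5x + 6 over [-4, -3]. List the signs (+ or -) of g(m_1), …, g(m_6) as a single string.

g(-3.5) = -19.375 < 0, so the root lies in [-3.5, -3]
g(-3.25) = -6.796875 < 0, so the root lies in [-3.25, -3]
g(-3.125) = -1.568359 < 0, so the root lies in [-3.125, -3]
g(-3.0625) = 0.7961 > 0, so the root lies in [-3.125, -3.0625]
g(-3.09375) = -0.3658 < 0, so the root lies in [-3.09375, -3.0625]
g(-3.078125) = 0.2202 > 0, so the root lies in [-3.09375, -3.078125]

---+-+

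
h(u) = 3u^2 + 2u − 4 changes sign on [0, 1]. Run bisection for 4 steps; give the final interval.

[0.8125, 0.875]

m = 0.5, h(m) = -2.25 (−); new bracket [0.5, 1]
m = 0.75, h(m) = -0.8125 (−); new bracket [0.75, 1]
m = 0.875, h(m) = 0.046875 (+); new bracket [0.75, 0.875]
m = 0.8125, h(m) = -0.3945 (−); new bracket [0.8125, 0.875]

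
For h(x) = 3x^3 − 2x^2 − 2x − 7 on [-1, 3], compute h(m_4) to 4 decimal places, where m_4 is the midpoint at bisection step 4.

m = 1, h(m) = -8 (−); new bracket [1, 3]
m = 2, h(m) = 5 (+); new bracket [1, 2]
m = 1.5, h(m) = -4.375 (−); new bracket [1.5, 2]
m = 1.75, h(m) = -0.5469 (−); new bracket [1.75, 2]

-0.5469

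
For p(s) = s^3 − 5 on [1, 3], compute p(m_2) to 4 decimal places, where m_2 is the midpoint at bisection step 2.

midpoint 2: p = 3 > 0 → [1, 2]
midpoint 1.5: p = -1.625 < 0 → [1.5, 2]

-1.6250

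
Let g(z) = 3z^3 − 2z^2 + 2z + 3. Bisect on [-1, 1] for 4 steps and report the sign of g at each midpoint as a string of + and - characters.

++-+

z = 0 gives g = 3, positive; keep [-1, 0]
z = -0.5 gives g = 1.125, positive; keep [-1, -0.5]
z = -0.75 gives g = -0.890625, negative; keep [-0.75, -0.5]
z = -0.625 gives g = 0.2363, positive; keep [-0.75, -0.625]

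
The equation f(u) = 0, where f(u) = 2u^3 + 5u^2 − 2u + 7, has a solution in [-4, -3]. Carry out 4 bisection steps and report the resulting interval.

m = -3.5, f(m) = -10.5 (−); new bracket [-3.5, -3]
m = -3.25, f(m) = -2.34375 (−); new bracket [-3.25, -3]
m = -3.125, f(m) = 1.042969 (+); new bracket [-3.25, -3.125]
m = -3.1875, f(m) = -0.5952 (−); new bracket [-3.1875, -3.125]

[-3.1875, -3.125]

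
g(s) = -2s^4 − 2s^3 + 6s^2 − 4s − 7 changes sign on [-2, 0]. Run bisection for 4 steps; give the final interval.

midpoint -1: g = 3 > 0 → [-1, 0]
midpoint -0.5: g = -3.375 < 0 → [-1, -0.5]
midpoint -0.75: g = -0.414062 < 0 → [-1, -0.75]
midpoint -0.875: g = 1.2612 > 0 → [-0.875, -0.75]

[-0.875, -0.75]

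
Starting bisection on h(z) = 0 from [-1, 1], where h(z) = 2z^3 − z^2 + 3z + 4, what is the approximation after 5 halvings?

-0.8125

m = 0, h(m) = 4 (+); new bracket [-1, 0]
m = -0.5, h(m) = 2 (+); new bracket [-1, -0.5]
m = -0.75, h(m) = 0.34375 (+); new bracket [-1, -0.75]
m = -0.875, h(m) = -0.7305 (−); new bracket [-0.875, -0.75]
m = -0.8125, h(m) = -0.1704 (−); new bracket [-0.8125, -0.75]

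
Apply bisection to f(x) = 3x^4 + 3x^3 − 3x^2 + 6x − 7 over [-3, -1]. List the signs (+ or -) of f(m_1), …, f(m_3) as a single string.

x = -2 gives f = -7, negative; keep [-3, -2]
x = -2.5 gives f = 29.5625, positive; keep [-2.5, -2]
x = -2.25 gives f = 7.027344, positive; keep [-2.25, -2]

-++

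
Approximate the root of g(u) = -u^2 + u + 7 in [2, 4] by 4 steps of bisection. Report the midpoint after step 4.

u = 3 gives g = 1, positive; keep [3, 4]
u = 3.5 gives g = -1.75, negative; keep [3, 3.5]
u = 3.25 gives g = -0.3125, negative; keep [3, 3.25]
u = 3.125 gives g = 0.3594, positive; keep [3.125, 3.25]

3.125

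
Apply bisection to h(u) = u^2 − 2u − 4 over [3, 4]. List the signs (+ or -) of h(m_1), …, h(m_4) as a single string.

++--

h(3.5) = 1.25 > 0, so the root lies in [3, 3.5]
h(3.25) = 0.0625 > 0, so the root lies in [3, 3.25]
h(3.125) = -0.484375 < 0, so the root lies in [3.125, 3.25]
h(3.1875) = -0.2148 < 0, so the root lies in [3.1875, 3.25]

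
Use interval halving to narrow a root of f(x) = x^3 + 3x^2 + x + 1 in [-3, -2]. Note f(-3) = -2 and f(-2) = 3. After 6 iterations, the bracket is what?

[-2.78125, -2.765625]

midpoint -2.5: f = 1.625 > 0 → [-3, -2.5]
midpoint -2.75: f = 0.140625 > 0 → [-3, -2.75]
midpoint -2.875: f = -0.841797 < 0 → [-2.875, -2.75]
midpoint -2.8125: f = -0.3293 < 0 → [-2.8125, -2.75]
midpoint -2.78125: f = -0.0891 < 0 → [-2.78125, -2.75]
midpoint -2.765625: f = 0.027 > 0 → [-2.78125, -2.765625]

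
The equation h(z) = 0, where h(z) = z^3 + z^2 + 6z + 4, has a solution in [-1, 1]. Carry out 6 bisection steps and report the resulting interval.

h(0) = 4 > 0, so the root lies in [-1, 0]
h(-0.5) = 1.125 > 0, so the root lies in [-1, -0.5]
h(-0.75) = -0.359375 < 0, so the root lies in [-0.75, -0.5]
h(-0.625) = 0.3965 > 0, so the root lies in [-0.75, -0.625]
h(-0.6875) = 0.0227 > 0, so the root lies in [-0.75, -0.6875]
h(-0.71875) = -0.1672 < 0, so the root lies in [-0.71875, -0.6875]

[-0.71875, -0.6875]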